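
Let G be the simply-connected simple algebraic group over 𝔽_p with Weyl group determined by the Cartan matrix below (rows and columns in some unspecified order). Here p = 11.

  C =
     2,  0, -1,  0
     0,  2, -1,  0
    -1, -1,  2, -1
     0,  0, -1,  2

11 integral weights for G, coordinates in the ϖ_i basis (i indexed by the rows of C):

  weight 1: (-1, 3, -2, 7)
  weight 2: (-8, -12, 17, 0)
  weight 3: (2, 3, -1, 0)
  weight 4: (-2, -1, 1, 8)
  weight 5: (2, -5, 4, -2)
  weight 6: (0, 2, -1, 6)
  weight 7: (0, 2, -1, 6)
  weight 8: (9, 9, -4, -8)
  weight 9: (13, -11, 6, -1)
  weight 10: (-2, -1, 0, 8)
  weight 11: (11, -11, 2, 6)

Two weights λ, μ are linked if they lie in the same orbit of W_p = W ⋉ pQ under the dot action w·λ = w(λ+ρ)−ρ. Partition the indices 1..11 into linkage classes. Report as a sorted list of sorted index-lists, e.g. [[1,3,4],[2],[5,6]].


Root system D_4: the 4×4 matrix C matches after relabeling.

Each λ_j+ρ reduced to Ā_11; 4-tuples below use C's row order:

  [1] (1, 3, 0, 7) · [2] (1, 3, 0, 7) · [3] (3, 4, 0, 1) · [4] (1, 0, 0, 9) · [5] (3, 4, 0, 1) · [6] (1, 3, 0, 7) · [7] (1, 3, 0, 7) · [8] (0, 0, 1, 3) · [9] (1, 3, 0, 7) · [10] (1, 0, 0, 9) · [11] (0, 0, 1, 3)

Partition of {1..11} into 4 W_11-dot-orbits:

[[1, 2, 6, 7, 9], [3, 5], [4, 10], [8, 11]]


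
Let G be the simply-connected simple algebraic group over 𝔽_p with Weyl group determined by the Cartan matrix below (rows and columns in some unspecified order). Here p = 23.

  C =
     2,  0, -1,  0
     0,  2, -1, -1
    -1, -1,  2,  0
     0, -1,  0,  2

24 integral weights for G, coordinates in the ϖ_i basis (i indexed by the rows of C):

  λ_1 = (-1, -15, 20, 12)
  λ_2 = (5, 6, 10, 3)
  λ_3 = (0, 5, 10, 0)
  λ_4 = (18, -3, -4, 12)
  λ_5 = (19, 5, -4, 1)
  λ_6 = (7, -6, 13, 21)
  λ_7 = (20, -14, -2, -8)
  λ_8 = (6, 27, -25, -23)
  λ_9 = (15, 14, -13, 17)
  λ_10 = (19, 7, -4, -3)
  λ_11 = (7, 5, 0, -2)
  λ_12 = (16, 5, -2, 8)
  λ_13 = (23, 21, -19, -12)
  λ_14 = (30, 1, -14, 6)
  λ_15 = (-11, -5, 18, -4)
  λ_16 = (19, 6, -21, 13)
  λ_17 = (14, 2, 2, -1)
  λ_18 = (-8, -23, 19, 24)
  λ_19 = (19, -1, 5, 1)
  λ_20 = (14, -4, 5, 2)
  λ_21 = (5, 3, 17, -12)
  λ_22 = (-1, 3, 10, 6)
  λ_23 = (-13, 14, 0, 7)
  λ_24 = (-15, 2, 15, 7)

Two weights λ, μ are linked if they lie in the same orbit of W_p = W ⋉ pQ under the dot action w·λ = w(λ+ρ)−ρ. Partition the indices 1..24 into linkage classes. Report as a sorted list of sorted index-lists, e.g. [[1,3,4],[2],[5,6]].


A_4 Cartan matrix, 4 simple roots permuted; ρ=(1,1,1,1).

λ_j+ρ reflected into Ā_23 (⟨·,θ^∨⟩≤23); 4-tuples as given:

    λ_1 → (0, 13, 7, 1)
    λ_2 → (1, 6, 11, 1)
    λ_3 → (1, 6, 11, 1)
    λ_4 → (10, 3, 2, 4)
    λ_5 → (15, 3, 3, 0)
    λ_6 → (8, 5, 1, 1)
    λ_7 → (0, 13, 7, 1)
    λ_8 → (1, 6, 11, 1)
    λ_9 → (10, 3, 2, 4)
    λ_10 → (15, 3, 3, 0)
    λ_11 → (8, 5, 1, 1)
    λ_12 → (8, 5, 1, 1)
    λ_13 → (1, 6, 11, 1)
    λ_14 → (10, 3, 2, 4)
    λ_15 → (10, 3, 2, 4)
    λ_16 → (0, 13, 7, 1)
    λ_17 → (15, 3, 3, 0)
    λ_18 → (0, 13, 7, 1)
    λ_19 → (15, 3, 3, 0)
    λ_20 → (15, 3, 3, 0)
    λ_21 → (1, 6, 11, 1)
    λ_22 → (0, 4, 11, 7)
    λ_23 → (0, 4, 11, 7)
    λ_24 → (10, 3, 2, 4)

Grouping the 24 weights by Ā_23-representative: 6 linkage classes.

[[1, 7, 16, 18], [2, 3, 8, 13, 21], [4, 9, 14, 15, 24], [5, 10, 17, 19, 20], [6, 11, 12], [22, 23]]


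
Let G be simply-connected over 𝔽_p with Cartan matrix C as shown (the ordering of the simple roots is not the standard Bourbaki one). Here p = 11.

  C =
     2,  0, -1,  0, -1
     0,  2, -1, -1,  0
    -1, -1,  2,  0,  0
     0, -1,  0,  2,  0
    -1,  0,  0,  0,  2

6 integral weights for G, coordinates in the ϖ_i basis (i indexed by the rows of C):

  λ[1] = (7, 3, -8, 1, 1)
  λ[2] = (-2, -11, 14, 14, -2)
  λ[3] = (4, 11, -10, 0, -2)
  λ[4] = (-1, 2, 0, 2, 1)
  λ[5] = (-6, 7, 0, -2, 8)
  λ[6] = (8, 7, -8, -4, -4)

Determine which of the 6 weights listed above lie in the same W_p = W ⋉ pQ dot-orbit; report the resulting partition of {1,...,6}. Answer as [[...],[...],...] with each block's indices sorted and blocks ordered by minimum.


C ↔ A_5 under row/col permutation; |W(A_5)| = 720.

λ_j+ρ reflected into Ā_11 (⟨·,θ^∨⟩≤11); 5-tuples as given:

  1: (1, 2, 4, 1, 2) · 2: (1, 2, 4, 1, 2) · 3: (1, 2, 4, 1, 2) · 4: (0, 3, 1, 3, 2) · 5: (1, 2, 4, 1, 2) · 6: (1, 2, 4, 1, 2)

Partition of {1..6} into 2 W_11-dot-orbits:

[[1, 2, 3, 5, 6], [4]]


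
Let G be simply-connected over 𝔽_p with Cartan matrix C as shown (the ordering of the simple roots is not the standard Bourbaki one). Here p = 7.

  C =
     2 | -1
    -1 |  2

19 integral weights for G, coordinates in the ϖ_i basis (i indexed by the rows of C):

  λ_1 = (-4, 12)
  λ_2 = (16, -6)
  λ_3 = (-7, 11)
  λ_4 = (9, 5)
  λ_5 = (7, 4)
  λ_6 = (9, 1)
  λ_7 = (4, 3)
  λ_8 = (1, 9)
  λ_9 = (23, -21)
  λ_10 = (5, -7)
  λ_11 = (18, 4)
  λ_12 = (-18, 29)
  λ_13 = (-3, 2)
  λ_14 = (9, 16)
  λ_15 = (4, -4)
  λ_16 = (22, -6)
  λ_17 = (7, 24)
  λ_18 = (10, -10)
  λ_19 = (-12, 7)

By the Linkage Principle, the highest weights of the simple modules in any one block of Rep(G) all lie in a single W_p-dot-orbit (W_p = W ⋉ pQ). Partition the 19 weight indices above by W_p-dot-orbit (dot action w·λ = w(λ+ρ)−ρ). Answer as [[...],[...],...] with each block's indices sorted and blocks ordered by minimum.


Type A_2, rank 2, |W|=6; reorder rows/cols to standard.

Folding the 19 weights λ_j+ρ into Ā_7 (reps in the given 2-coord order):

  λ_1+ρ ↦ (3, 1);  λ_2+ρ ↦ (3, 2);  λ_3+ρ ↦ (1, 1);  λ_4+ρ ↦ (2, 1);  λ_5+ρ ↦ (1, 1);  λ_6+ρ ↦ (2, 3);  λ_7+ρ ↦ (3, 2);  λ_8+ρ ↦ (3, 2);  λ_9+ρ ↦ (3, 1);  λ_10+ρ ↦ (0, 6);  λ_11+ρ ↦ (2, 3);  λ_12+ρ ↦ (2, 1);  λ_13+ρ ↦ (2, 1);  λ_14+ρ ↦ (3, 1);  λ_15+ρ ↦ (2, 3);  λ_16+ρ ↦ (3, 2);  λ_17+ρ ↦ (2, 1);  λ_18+ρ ↦ (2, 3);  λ_19+ρ ↦ (3, 1)

6 distinct reps among the 19 weights ⇒ 6 W_7-linkage classes:

[[1, 9, 14, 19], [2, 7, 8, 16], [3, 5], [4, 12, 13, 17], [6, 11, 15, 18], [10]]


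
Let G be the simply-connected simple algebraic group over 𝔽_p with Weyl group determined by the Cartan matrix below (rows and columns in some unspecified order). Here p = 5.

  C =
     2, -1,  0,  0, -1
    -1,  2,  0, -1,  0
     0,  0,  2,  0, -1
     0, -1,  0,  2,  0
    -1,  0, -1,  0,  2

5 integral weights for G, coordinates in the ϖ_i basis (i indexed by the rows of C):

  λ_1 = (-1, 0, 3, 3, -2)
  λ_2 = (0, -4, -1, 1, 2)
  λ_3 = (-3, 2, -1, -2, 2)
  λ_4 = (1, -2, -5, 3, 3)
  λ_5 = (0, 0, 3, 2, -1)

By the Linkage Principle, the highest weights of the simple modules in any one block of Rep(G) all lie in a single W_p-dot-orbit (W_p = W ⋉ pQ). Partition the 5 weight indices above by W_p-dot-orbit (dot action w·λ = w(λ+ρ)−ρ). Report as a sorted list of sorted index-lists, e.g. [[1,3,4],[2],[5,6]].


Type A_5, rank 5, |W|=720; reorder rows/cols to standard.

λ_j+ρ reflected into Ā_5 (⟨·,θ^∨⟩≤5); 5-tuples as given:

  [1] (1, 0, 0, 1, 0) · [2] (2, 0, 0, 1, 1) · [3] (2, 0, 0, 1, 1) · [4] (1, 0, 0, 1, 0) · [5] (1, 0, 0, 1, 0)

These 5 weights hit 2 W_5-dot-orbits; sizes (3, 2):

[[1, 4, 5], [2, 3]]


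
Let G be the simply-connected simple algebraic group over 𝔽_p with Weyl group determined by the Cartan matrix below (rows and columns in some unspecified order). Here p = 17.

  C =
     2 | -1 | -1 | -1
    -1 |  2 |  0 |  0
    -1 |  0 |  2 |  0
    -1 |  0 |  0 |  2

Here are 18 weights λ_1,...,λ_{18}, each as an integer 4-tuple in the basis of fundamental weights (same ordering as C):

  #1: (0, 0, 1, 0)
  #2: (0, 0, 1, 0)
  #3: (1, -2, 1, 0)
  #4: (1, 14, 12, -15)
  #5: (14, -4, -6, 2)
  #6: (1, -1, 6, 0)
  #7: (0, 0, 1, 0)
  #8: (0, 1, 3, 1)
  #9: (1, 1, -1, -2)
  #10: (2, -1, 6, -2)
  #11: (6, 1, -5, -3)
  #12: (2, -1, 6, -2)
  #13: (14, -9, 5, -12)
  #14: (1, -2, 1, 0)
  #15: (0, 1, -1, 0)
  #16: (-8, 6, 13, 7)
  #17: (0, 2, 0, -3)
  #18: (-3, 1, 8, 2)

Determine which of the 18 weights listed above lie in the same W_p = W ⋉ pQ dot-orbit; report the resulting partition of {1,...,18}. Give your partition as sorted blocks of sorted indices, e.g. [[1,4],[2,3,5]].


D_4 Cartan matrix, 4 simple roots permuted; ρ=(1,1,1,1).

Folding the 18 weights λ_j+ρ into Ā_17 (reps in the given 4-coord order):

    [1] (1, 1, 2, 1)
    [2] (1, 1, 2, 1)
    [3] (1, 1, 2, 1)
    [4] (1, 2, 0, 1)
    [5] (1, 2, 4, 2)
    [6] (2, 0, 7, 1)
    [7] (1, 1, 2, 1)
    [8] (1, 2, 4, 2)
    [9] (1, 2, 0, 1)
    [10] (2, 0, 7, 1)
    [11] (1, 2, 4, 2)
    [12] (2, 0, 7, 1)
    [13] (0, 4, 2, 7)
    [14] (1, 1, 2, 1)
    [15] (1, 2, 0, 1)
    [16] (2, 0, 7, 1)
    [17] (1, 2, 0, 1)
    [18] (2, 0, 7, 1)

These 18 weights hit 5 W_17-dot-orbits; sizes (5, 4, 3, 5, 1):

[[1, 2, 3, 7, 14], [4, 9, 15, 17], [5, 8, 11], [6, 10, 12, 16, 18], [13]]


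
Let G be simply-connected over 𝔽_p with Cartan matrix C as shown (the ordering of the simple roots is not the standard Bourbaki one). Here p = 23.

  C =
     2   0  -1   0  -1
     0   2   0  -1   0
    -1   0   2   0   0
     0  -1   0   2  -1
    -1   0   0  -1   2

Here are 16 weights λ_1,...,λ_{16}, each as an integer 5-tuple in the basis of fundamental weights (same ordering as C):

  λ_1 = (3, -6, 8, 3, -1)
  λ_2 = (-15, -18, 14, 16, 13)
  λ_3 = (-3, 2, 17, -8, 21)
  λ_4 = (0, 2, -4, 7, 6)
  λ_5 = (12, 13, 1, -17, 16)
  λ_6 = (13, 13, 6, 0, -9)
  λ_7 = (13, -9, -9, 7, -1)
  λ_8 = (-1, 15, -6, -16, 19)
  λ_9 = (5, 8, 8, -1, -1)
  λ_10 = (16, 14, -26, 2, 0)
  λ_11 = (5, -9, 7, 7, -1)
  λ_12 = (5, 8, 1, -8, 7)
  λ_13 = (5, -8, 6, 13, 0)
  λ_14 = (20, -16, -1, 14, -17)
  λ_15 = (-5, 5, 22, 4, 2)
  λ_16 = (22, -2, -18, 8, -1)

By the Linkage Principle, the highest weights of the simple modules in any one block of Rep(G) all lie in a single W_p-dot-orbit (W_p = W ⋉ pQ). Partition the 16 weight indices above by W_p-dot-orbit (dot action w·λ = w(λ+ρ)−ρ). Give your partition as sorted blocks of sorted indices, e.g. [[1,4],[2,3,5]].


A_5 Cartan matrix, 5 simple roots permuted; ρ=(1,1,1,1,1).

Each λ_j+ρ reduced to Ā_23; 5-tuples below use C's row order:

    λ_1 → (3, 4, 9, 0, 1)
    λ_2 → (6, 8, 8, 0, 0)
    λ_3 → (2, 3, 1, 8, 5)
    λ_4 → (2, 3, 1, 8, 5)
    λ_5 → (6, 2, 2, 7, 1)
    λ_6 → (6, 2, 2, 7, 1)
    λ_7 → (6, 8, 8, 0, 0)
    λ_8 → (5, 1, 0, 15, 0)
    λ_9 → (6, 8, 8, 0, 0)
    λ_10 → (1, 2, 4, 2, 3)
    λ_11 → (6, 8, 8, 0, 0)
    λ_12 → (6, 2, 2, 7, 1)
    λ_13 → (6, 2, 2, 7, 1)
    λ_14 → (5, 1, 0, 15, 0)
    λ_15 → (3, 4, 9, 0, 1)
    λ_16 → (6, 8, 8, 0, 0)

Grouping the 16 weights by Ā_23-representative: 6 linkage classes.

[[1, 15], [2, 7, 9, 11, 16], [3, 4], [5, 6, 12, 13], [8, 14], [10]]


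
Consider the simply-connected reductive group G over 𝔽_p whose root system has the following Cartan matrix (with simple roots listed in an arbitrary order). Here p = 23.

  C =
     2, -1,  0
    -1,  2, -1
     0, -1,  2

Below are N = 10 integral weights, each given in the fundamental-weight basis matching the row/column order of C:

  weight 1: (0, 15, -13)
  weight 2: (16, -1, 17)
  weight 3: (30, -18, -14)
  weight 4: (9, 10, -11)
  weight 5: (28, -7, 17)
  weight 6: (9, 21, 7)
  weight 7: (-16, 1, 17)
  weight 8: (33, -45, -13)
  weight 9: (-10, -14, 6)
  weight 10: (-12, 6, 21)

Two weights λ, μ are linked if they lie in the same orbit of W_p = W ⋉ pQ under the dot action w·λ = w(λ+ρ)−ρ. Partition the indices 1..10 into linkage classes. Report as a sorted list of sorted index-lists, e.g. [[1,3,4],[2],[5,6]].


Cartan matrix: type A_3 (|W|=24); un-permuting the 3 rows.

Alcove-folded reps (p=23, 10 weights, presented ϖ-order):

  1: (1, 4, 12)
  2: (5, 0, 6)
  3: (7, 6, 9)
  4: (10, 1, 10)
  5: (5, 0, 6)
  6: (7, 6, 9)
  7: (2, 13, 5)
  8: (10, 1, 10)
  9: (7, 6, 9)
  10: (1, 4, 12)

Partition of {1..10} into 5 W_23-dot-orbits:

[[1, 10], [2, 5], [3, 6, 9], [4, 8], [7]]


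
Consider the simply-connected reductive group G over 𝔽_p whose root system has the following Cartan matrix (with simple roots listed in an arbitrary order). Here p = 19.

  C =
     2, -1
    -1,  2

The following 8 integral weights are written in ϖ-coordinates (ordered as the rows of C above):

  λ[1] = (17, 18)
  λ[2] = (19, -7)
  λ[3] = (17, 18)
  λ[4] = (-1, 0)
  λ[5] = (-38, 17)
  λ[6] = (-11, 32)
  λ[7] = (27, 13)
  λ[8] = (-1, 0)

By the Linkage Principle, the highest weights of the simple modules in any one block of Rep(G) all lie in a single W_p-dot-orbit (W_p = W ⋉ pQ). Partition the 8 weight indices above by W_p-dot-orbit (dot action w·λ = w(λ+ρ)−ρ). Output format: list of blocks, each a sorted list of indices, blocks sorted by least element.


Dynkin diagram of C (from the 2 off-diagonal −1 entries): A_2.

W_19-reps of the 8 weights in Ā_19 (same 2-coord order as C):

  λ_1+ρ ↦ (0, 1);  λ_2+ρ ↦ (13, 5);  λ_3+ρ ↦ (0, 1);  λ_4+ρ ↦ (0, 1);  λ_5+ρ ↦ (0, 1);  λ_6+ρ ↦ (4, 5);  λ_7+ρ ↦ (4, 5);  λ_8+ρ ↦ (0, 1)

Linkage partition of the 8 weights (3 classes, p=19):

[[1, 3, 4, 5, 8], [2], [6, 7]]


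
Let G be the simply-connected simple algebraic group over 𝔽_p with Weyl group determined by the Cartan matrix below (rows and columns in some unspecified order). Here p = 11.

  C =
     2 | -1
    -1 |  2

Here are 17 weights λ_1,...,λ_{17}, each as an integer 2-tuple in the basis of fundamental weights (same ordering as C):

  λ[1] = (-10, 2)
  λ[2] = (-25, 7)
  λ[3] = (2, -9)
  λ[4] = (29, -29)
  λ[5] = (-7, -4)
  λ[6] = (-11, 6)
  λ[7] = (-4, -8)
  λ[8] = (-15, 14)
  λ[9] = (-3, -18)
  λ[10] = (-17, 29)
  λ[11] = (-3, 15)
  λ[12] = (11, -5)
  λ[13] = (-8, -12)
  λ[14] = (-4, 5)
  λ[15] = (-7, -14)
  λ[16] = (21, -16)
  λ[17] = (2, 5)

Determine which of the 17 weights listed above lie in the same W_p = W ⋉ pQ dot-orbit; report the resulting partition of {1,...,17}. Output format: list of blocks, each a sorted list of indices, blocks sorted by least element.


Cartan matrix: type A_2 (|W|=6); un-permuting the 2 rows.

W_11-reps of the 17 weights in Ā_11 (same 2-coord order as C):

    [1] (3, 6)
    [2] (3, 2)
    [3] (5, 3)
    [4] (3, 2)
    [5] (3, 6)
    [6] (7, 3)
    [7] (7, 3)
    [8] (7, 3)
    [9] (3, 6)
    [10] (5, 3)
    [11] (3, 6)
    [12] (7, 3)
    [13] (4, 0)
    [14] (3, 3)
    [15] (3, 2)
    [16] (4, 0)
    [17] (3, 6)

6 distinct reps among the 17 weights ⇒ 6 W_11-linkage classes:

[[1, 5, 9, 11, 17], [2, 4, 15], [3, 10], [6, 7, 8, 12], [13, 16], [14]]


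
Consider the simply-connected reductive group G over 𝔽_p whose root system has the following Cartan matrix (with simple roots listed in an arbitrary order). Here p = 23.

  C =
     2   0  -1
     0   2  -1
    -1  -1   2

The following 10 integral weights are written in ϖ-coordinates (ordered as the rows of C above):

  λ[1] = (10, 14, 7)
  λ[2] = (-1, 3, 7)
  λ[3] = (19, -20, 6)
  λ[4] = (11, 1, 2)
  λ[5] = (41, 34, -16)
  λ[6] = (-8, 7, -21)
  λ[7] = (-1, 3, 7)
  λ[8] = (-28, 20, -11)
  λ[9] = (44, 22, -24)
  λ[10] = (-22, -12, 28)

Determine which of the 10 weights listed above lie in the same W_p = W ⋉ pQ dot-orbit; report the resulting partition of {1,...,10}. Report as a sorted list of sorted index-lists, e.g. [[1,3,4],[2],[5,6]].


C ↔ A_3 under row/col permutation; |W(A_3)| = 24.

Folding the 10 weights λ_j+ρ into Ā_23 (reps in the given 3-coord order):

  λ_1+ρ ↦ (0, 4, 8);  λ_2+ρ ↦ (0, 4, 8);  λ_3+ρ ↦ (4, 3, 12);  λ_4+ρ ↦ (12, 2, 3);  λ_5+ρ ↦ (4, 3, 12);  λ_6+ρ ↦ (4, 3, 12);  λ_7+ρ ↦ (0, 4, 8);  λ_8+ρ ↦ (4, 2, 7);  λ_9+ρ ↦ (0, 22, 1);  λ_10+ρ ↦ (12, 2, 3)

Grouping the 10 weights by Ā_23-representative: 5 linkage classes.

[[1, 2, 7], [3, 5, 6], [4, 10], [8], [9]]


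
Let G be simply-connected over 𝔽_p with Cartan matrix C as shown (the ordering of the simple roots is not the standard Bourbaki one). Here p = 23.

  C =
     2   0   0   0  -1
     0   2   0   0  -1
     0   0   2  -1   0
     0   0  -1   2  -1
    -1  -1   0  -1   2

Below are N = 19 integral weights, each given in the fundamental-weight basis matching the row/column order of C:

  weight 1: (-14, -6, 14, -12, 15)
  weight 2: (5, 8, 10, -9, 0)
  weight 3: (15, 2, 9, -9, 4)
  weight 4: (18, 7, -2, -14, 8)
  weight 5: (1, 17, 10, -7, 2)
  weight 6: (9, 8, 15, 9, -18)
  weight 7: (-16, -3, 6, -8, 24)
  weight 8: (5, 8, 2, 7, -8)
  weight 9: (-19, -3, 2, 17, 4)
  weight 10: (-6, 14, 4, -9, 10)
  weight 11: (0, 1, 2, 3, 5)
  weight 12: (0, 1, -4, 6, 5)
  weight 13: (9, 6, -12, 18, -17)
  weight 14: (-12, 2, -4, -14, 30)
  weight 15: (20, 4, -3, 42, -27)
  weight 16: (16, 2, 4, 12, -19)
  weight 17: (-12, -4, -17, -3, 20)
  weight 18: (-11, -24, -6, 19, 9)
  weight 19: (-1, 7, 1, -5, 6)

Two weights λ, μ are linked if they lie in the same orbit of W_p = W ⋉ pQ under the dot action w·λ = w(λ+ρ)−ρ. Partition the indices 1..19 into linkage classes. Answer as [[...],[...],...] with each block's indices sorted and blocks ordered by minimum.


Type D_5, rank 5, |W|=1920; reorder rows/cols to standard.

λ_j+ρ reflected into Ā_23 (⟨·,θ^∨⟩≤23); 5-tuples as given:

  [1] (0, 8, 2, 2, 3) · [2] (1, 2, 3, 1, 6) · [3] (13, 0, 1, 2, 0) · [4] (6, 5, 0, 1, 3) · [5] (2, 12, 0, 2, 1) · [6] (2, 3, 6, 3, 2) · [7] (13, 0, 1, 2, 0) · [8] (1, 2, 3, 1, 6) · [9] (2, 12, 0, 2, 1) · [10] (2, 12, 0, 2, 1) · [11] (1, 2, 3, 1, 6) · [12] (1, 2, 3, 1, 6) · [13] (1, 2, 3, 1, 6) · [14] (0, 8, 2, 2, 3) · [15] (2, 12, 0, 2, 1) · [16] (2, 12, 0, 2, 1) · [17] (0, 8, 2, 2, 3) · [18] (13, 0, 1, 2, 0) · [19] (0, 8, 2, 2, 3)

Linkage partition of the 19 weights (6 classes, p=23):

[[1, 14, 17, 19], [2, 8, 11, 12, 13], [3, 7, 18], [4], [5, 9, 10, 15, 16], [6]]


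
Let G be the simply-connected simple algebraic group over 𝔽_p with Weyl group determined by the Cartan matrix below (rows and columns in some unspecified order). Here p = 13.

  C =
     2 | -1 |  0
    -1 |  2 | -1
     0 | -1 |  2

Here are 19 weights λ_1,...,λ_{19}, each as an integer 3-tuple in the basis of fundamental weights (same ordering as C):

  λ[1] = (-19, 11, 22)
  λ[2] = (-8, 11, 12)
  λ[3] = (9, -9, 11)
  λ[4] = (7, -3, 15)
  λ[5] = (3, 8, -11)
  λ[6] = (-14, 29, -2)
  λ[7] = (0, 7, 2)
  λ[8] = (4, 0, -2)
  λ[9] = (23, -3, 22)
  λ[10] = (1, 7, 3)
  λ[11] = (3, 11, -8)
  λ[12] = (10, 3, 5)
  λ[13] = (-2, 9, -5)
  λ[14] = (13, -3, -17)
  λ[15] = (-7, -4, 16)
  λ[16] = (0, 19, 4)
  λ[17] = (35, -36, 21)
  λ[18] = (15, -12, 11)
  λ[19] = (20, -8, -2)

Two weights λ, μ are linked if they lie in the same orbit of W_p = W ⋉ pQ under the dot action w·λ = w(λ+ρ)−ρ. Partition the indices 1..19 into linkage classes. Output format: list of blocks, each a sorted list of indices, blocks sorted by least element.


A_3 Cartan matrix, 3 simple roots permuted; ρ=(1,1,1).

Folding the 19 weights λ_j+ρ into Ā_13 (reps in the given 3-coord order):

  λ_1+ρ ↦ (1, 5, 4) · λ_2+ρ ↦ (5, 0, 1) · λ_3+ρ ↦ (1, 8, 3) · λ_4+ρ ↦ (2, 1, 4) · λ_5+ρ ↦ (3, 1, 9) · λ_6+ρ ↦ (3, 1, 9) · λ_7+ρ ↦ (1, 8, 3) · λ_8+ρ ↦ (5, 0, 1) · λ_9+ρ ↦ (3, 2, 2) · λ_10+ρ ↦ (1, 8, 3) · λ_11+ρ ↦ (1, 5, 4) · λ_12+ρ ↦ (3, 2, 2) · λ_13+ρ ↦ (1, 5, 4) · λ_14+ρ ↦ (1, 8, 3) · λ_15+ρ ↦ (1, 5, 4) · λ_16+ρ ↦ (5, 0, 1) · λ_17+ρ ↦ (3, 1, 9) · λ_18+ρ ↦ (1, 8, 3) · λ_19+ρ ↦ (5, 0, 1)

The 19 indices split into 6 linkage classes (same alcove rep ⇔ same W_13-dot-orbit):

[[1, 11, 13, 15], [2, 8, 16, 19], [3, 7, 10, 14, 18], [4], [5, 6, 17], [9, 12]]


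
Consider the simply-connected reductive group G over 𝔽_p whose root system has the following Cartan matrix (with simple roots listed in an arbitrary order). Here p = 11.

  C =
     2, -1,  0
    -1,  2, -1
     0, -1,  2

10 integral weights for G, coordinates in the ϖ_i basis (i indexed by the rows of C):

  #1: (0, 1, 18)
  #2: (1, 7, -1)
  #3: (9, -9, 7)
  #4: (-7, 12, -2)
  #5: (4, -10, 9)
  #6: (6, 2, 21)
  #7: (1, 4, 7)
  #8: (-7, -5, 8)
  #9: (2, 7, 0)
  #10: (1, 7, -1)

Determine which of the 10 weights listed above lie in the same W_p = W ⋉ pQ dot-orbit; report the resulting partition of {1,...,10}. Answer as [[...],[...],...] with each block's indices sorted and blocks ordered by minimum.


Type A_3, rank 3, |W|=24; reorder rows/cols to standard.

Each λ_j+ρ reduced to Ā_11; 3-tuples below use C's row order:

  λ_1 → (2, 8, 0);  λ_2 → (2, 8, 0);  λ_3 → (2, 8, 0);  λ_4 → (4, 5, 1);  λ_5 → (4, 5, 1);  λ_6 → (0, 1, 7);  λ_7 → (2, 3, 4);  λ_8 → (4, 5, 1);  λ_9 → (2, 8, 0);  λ_10 → (2, 8, 0)

Partition of {1..10} into 4 W_11-dot-orbits:

[[1, 2, 3, 9, 10], [4, 5, 8], [6], [7]]


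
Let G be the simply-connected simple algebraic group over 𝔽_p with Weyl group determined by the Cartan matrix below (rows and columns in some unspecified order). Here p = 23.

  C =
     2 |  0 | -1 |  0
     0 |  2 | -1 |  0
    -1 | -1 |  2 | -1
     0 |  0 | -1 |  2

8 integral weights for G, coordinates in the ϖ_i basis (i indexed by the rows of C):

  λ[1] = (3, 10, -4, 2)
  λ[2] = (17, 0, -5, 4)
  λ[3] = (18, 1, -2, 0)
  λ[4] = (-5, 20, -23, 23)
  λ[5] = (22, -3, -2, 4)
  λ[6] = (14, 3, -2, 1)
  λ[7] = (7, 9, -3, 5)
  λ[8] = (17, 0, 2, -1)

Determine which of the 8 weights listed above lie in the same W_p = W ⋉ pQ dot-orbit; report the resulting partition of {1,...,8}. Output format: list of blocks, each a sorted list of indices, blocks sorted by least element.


C ↔ D_4 under row/col permutation; |W(D_4)| = 192.

Folding the 8 weights λ_j+ρ into Ā_23 (reps in the given 4-coord order):

  [1] (1, 8, 3, 0)
  [2] (14, 3, 1, 1)
  [3] (18, 1, 1, 0)
  [4] (18, 1, 1, 0)
  [5] (18, 1, 1, 0)
  [6] (14, 3, 1, 1)
  [7] (6, 8, 2, 4)
  [8] (18, 1, 1, 0)

4 distinct reps among the 8 weights ⇒ 4 W_23-linkage classes:

[[1], [2, 6], [3, 4, 5, 8], [7]]


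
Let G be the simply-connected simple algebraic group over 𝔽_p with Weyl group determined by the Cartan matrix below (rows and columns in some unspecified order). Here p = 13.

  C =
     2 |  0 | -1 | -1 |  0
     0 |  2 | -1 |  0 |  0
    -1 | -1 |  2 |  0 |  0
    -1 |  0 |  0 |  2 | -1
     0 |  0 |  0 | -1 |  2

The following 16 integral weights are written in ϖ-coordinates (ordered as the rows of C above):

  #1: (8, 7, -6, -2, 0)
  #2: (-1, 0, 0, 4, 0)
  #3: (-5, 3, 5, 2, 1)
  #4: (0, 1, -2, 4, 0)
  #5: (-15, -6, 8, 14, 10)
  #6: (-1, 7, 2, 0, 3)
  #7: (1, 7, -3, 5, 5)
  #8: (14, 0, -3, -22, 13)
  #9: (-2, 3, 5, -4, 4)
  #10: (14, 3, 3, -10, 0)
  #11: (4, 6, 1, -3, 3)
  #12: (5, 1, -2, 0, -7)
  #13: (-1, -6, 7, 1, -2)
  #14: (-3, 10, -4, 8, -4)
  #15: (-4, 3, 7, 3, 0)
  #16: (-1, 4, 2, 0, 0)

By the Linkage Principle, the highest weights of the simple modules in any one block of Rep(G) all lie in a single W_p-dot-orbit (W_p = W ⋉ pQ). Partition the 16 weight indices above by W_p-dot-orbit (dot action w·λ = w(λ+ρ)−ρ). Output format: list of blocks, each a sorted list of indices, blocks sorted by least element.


Root system A_5: the 5×5 matrix C matches after relabeling.

W_13-reps of the 16 weights in Ā_13 (same 5-coord order as C):

    λ_1+ρ ↦ (3, 3, 5, 1, 0)
    λ_2+ρ ↦ (0, 1, 1, 5, 1)
    λ_3+ρ ↦ (3, 4, 2, 1, 1)
    λ_4+ρ ↦ (0, 1, 1, 5, 1)
    λ_5+ρ ↦ (0, 5, 3, 1, 1)
    λ_6+ρ ↦ (0, 5, 3, 1, 1)
    λ_7+ρ ↦ (0, 1, 1, 5, 1)
    λ_8+ρ ↦ (0, 1, 1, 5, 1)
    λ_9+ρ ↦ (3, 4, 2, 1, 1)
    λ_10+ρ ↦ (3, 4, 2, 1, 1)
    λ_11+ρ ↦ (3, 4, 2, 1, 1)
    λ_12+ρ ↦ (0, 1, 1, 5, 1)
    λ_13+ρ ↦ (0, 5, 3, 1, 1)
    λ_14+ρ ↦ (3, 4, 2, 1, 1)
    λ_15+ρ ↦ (3, 3, 5, 1, 0)
    λ_16+ρ ↦ (0, 5, 3, 1, 1)

Grouping the 16 weights by Ā_13-representative: 4 linkage classes.

[[1, 15], [2, 4, 7, 8, 12], [3, 9, 10, 11, 14], [5, 6, 13, 16]]


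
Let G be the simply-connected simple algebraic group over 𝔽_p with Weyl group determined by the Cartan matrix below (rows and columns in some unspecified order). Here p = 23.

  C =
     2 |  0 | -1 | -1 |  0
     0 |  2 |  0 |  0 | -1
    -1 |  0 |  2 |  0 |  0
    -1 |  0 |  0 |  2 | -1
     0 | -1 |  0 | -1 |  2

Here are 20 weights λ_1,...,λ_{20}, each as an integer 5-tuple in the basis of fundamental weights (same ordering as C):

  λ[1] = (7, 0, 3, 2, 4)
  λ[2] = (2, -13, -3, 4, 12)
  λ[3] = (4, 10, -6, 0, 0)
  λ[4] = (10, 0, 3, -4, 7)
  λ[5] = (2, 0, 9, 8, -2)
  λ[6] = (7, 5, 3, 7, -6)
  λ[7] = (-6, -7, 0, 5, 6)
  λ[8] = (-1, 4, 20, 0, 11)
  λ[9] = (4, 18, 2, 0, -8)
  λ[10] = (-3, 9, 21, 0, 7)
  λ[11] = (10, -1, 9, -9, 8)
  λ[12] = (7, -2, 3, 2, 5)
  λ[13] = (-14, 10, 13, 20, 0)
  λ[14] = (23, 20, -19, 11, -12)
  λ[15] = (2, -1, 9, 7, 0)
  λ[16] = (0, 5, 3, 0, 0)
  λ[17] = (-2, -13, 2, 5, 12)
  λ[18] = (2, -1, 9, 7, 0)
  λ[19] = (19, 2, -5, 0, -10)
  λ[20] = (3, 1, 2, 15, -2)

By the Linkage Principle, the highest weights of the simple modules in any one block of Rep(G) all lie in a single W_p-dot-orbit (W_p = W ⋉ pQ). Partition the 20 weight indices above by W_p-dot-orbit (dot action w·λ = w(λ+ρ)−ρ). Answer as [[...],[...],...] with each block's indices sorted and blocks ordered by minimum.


Cartan matrix: type A_5 (|W|=720); un-permuting the 5 rows.

Ā_23 reps of the 20 weights (A_5, coords as presented):

  1: (8, 1, 4, 3, 5)
  2: (1, 12, 2, 5, 1)
  3: (0, 11, 5, 1, 1)
  4: (8, 1, 4, 3, 5)
  5: (3, 0, 10, 8, 1)
  6: (8, 1, 4, 3, 5)
  7: (1, 6, 4, 1, 1)
  8: (0, 11, 5, 1, 1)
  9: (1, 12, 2, 5, 1)
  10: (1, 6, 4, 1, 1)
  11: (3, 0, 10, 8, 1)
  12: (8, 1, 4, 3, 5)
  13: (3, 0, 10, 8, 1)
  14: (0, 11, 5, 1, 1)
  15: (3, 0, 10, 8, 1)
  16: (1, 6, 4, 1, 1)
  17: (1, 12, 2, 5, 1)
  18: (3, 0, 10, 8, 1)
  19: (8, 1, 4, 3, 5)
  20: (4, 0, 2, 15, 1)

The 20 indices split into 6 linkage classes (same alcove rep ⇔ same W_23-dot-orbit):

[[1, 4, 6, 12, 19], [2, 9, 17], [3, 8, 14], [5, 11, 13, 15, 18], [7, 10, 16], [20]]


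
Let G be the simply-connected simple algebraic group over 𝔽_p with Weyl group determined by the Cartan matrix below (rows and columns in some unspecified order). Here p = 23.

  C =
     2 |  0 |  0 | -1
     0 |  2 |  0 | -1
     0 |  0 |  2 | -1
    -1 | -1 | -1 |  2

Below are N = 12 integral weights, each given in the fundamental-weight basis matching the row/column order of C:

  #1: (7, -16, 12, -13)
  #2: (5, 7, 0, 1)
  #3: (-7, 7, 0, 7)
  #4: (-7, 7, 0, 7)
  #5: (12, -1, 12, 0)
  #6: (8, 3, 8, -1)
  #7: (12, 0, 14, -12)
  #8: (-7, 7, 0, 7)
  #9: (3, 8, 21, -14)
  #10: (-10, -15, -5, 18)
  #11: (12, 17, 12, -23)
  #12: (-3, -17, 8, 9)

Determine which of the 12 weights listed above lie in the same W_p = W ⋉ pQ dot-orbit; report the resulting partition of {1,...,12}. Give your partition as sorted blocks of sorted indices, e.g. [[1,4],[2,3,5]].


Cartan matrix: type D_4 (|W|=192); un-permuting the 4 rows.

Alcove-folded reps (p=23, 12 weights, presented ϖ-order):

  [1] (1, 6, 4, 4) · [2] (6, 8, 1, 2) · [3] (6, 8, 1, 2) · [4] (6, 8, 1, 2) · [5] (9, 4, 9, 0) · [6] (9, 4, 9, 0) · [7] (2, 10, 4, 1) · [8] (6, 8, 1, 2) · [9] (9, 4, 9, 0) · [10] (1, 6, 4, 4) · [11] (9, 4, 9, 0) · [12] (6, 8, 1, 2)

Partition of {1..12} into 4 W_23-dot-orbits:

[[1, 10], [2, 3, 4, 8, 12], [5, 6, 9, 11], [7]]


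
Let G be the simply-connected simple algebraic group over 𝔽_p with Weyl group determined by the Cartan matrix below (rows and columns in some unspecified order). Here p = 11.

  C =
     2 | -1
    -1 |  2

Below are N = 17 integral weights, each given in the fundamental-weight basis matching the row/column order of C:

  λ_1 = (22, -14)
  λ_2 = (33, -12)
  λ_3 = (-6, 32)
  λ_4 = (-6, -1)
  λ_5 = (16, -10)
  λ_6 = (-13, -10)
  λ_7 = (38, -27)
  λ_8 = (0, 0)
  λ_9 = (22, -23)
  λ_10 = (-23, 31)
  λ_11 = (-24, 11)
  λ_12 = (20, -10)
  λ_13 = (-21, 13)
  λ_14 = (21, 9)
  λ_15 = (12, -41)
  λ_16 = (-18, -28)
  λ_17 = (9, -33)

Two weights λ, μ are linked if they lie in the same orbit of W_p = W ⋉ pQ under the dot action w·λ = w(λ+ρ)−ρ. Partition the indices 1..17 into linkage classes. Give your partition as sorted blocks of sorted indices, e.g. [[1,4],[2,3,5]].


C ↔ A_2 under row/col permutation; |W(A_2)| = 6.

W_11-reps of the 17 weights in Ā_11 (same 2-coord order as C):

    λ_1+ρ ↦ (1, 1)
    λ_2+ρ ↦ (10, 1)
    λ_3+ρ ↦ (0, 5)
    λ_4+ρ ↦ (0, 5)
    λ_5+ρ ↦ (2, 3)
    λ_6+ρ ↦ (1, 1)
    λ_7+ρ ↦ (4, 5)
    λ_8+ρ ↦ (1, 1)
    λ_9+ρ ↦ (10, 1)
    λ_10+ρ ↦ (10, 1)
    λ_11+ρ ↦ (1, 0)
    λ_12+ρ ↦ (1, 1)
    λ_13+ρ ↦ (2, 3)
    λ_14+ρ ↦ (10, 1)
    λ_15+ρ ↦ (4, 5)
    λ_16+ρ ↦ (0, 5)
    λ_17+ρ ↦ (10, 1)

The 17 indices split into 6 linkage classes (same alcove rep ⇔ same W_11-dot-orbit):

[[1, 6, 8, 12], [2, 9, 10, 14, 17], [3, 4, 16], [5, 13], [7, 15], [11]]


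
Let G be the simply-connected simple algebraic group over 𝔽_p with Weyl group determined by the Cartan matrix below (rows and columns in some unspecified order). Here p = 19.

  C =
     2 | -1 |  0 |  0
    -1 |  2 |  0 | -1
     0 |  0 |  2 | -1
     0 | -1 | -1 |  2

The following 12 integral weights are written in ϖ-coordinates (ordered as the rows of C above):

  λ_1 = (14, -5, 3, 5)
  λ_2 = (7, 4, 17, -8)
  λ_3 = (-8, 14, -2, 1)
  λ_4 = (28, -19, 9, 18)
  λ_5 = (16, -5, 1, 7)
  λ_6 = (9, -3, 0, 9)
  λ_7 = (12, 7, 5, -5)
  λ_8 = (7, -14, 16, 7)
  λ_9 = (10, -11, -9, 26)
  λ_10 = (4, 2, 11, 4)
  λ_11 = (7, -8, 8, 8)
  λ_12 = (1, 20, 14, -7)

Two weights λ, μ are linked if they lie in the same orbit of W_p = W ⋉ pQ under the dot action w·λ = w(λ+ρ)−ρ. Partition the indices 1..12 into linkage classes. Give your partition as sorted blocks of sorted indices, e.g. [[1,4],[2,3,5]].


Root system A_4: the 4×4 matrix C matches after relabeling.

λ_j+ρ reflected into Ā_19 (⟨·,θ^∨⟩≤19); 4-tuples as given:

  λ_1+ρ ↦ (9, 4, 2, 2)
  λ_2+ρ ↦ (1, 2, 6, 5)
  λ_3+ρ ↦ (7, 8, 1, 1)
  λ_4+ρ ↦ (8, 2, 1, 8)
  λ_5+ρ ↦ (9, 4, 2, 2)
  λ_6+ρ ↦ (8, 2, 1, 8)
  λ_7+ρ ↦ (9, 4, 2, 2)
  λ_8+ρ ↦ (1, 2, 6, 5)
  λ_9+ρ ↦ (8, 2, 1, 8)
  λ_10+ρ ↦ (1, 2, 6, 5)
  λ_11+ρ ↦ (1, 7, 9, 2)
  λ_12+ρ ↦ (9, 4, 2, 2)

Grouping the 12 weights by Ā_19-representative: 5 linkage classes.

[[1, 5, 7, 12], [2, 8, 10], [3], [4, 6, 9], [11]]


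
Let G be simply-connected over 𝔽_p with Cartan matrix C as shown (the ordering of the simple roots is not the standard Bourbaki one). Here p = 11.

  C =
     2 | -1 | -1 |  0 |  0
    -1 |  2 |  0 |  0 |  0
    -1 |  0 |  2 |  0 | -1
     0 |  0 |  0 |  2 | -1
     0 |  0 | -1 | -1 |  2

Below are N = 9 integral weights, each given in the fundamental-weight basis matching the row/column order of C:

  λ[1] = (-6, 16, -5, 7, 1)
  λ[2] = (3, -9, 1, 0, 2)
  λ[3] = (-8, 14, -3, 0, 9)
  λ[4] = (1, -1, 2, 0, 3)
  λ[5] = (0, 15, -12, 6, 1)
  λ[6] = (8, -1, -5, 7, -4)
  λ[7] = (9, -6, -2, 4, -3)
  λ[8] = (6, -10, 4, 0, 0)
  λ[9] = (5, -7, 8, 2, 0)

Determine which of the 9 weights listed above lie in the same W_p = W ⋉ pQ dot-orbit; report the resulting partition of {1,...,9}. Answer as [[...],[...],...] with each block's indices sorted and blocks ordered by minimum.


A_5 Cartan matrix, 5 simple roots permuted; ρ=(1,1,1,1,1).

Ā_11 reps of the 9 weights (A_5, coords as presented):

    1: (2, 1, 1, 5, 1)
    2: (2, 4, 2, 1, 1)
    3: (2, 0, 3, 1, 4)
    4: (2, 0, 3, 1, 4)
    5: (2, 0, 3, 1, 4)
    6: (2, 0, 3, 1, 4)
    7: (2, 4, 2, 1, 1)
    8: (2, 4, 2, 1, 1)
    9: (2, 0, 3, 1, 4)

These 9 weights hit 3 W_11-dot-orbits; sizes (1, 3, 5):

[[1], [2, 7, 8], [3, 4, 5, 6, 9]]


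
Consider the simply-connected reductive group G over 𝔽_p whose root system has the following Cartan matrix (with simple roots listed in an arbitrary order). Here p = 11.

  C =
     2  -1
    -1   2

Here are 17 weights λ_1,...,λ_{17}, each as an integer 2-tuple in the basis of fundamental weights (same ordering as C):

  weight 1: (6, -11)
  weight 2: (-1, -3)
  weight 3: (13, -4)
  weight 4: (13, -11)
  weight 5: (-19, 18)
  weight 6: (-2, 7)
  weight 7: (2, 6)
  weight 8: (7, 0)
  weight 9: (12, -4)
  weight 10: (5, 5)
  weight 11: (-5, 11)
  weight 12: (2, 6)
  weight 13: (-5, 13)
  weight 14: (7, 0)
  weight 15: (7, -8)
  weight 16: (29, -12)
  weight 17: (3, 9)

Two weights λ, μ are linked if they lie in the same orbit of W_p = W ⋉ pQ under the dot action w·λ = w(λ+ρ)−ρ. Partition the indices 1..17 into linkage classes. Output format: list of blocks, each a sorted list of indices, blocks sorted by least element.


C ↔ A_2 under row/col permutation; |W(A_2)| = 6.

Folding the 17 weights λ_j+ρ into Ā_11 (reps in the given 2-coord order):

    [1] (3, 7)
    [2] (2, 0)
    [3] (8, 0)
    [4] (1, 7)
    [5] (3, 7)
    [6] (1, 7)
    [7] (3, 7)
    [8] (8, 1)
    [9] (8, 1)
    [10] (5, 5)
    [11] (3, 7)
    [12] (3, 7)
    [13] (1, 7)
    [14] (8, 1)
    [15] (1, 7)
    [16] (8, 0)
    [17] (1, 7)

Partition of {1..17} into 6 W_11-dot-orbits:

[[1, 5, 7, 11, 12], [2], [3, 16], [4, 6, 13, 15, 17], [8, 9, 14], [10]]


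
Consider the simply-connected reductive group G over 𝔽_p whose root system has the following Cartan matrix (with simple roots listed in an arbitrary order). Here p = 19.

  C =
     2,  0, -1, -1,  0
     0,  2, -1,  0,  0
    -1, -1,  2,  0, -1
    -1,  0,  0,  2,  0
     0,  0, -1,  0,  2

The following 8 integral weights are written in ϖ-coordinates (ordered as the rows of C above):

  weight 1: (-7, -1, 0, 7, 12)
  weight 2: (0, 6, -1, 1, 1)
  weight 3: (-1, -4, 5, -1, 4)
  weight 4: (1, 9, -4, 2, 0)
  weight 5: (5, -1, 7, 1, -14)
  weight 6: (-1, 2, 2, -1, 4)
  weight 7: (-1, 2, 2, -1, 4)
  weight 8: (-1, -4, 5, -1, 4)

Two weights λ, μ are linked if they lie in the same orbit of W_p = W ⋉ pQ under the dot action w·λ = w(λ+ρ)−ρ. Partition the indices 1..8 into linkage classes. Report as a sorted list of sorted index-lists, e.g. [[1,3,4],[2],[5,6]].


D_5 Cartan matrix, 5 simple roots permuted; ρ=(1,1,1,1,1).

λ_j+ρ reflected into Ā_19 (⟨·,θ^∨⟩≤19); 5-tuples as given:

  [1] (1, 5, 0, 2, 8) · [2] (1, 7, 0, 2, 2) · [3] (0, 3, 3, 0, 5) · [4] (1, 7, 0, 2, 2) · [5] (1, 5, 0, 2, 8) · [6] (0, 3, 3, 0, 5) · [7] (0, 3, 3, 0, 5) · [8] (0, 3, 3, 0, 5)

These 8 weights hit 3 W_19-dot-orbits; sizes (2, 2, 4):

[[1, 5], [2, 4], [3, 6, 7, 8]]


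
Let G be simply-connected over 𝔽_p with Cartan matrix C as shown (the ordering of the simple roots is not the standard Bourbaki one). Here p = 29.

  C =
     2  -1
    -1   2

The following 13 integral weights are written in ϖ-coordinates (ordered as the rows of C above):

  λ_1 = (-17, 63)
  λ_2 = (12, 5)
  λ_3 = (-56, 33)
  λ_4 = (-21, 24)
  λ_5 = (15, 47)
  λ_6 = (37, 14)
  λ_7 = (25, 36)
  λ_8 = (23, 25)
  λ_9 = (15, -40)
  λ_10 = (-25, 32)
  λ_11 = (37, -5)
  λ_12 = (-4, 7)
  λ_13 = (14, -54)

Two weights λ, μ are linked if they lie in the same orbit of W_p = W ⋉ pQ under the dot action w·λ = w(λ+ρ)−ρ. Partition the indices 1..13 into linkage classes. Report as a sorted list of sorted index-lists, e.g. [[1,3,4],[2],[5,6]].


Type A_2, rank 2, |W|=6; reorder rows/cols to standard.

W_29-reps of the 13 weights in Ā_29 (same 2-coord order as C):

    λ_1+ρ ↦ (13, 6)
    λ_2+ρ ↦ (13, 6)
    λ_3+ρ ↦ (3, 5)
    λ_4+ρ ↦ (20, 5)
    λ_5+ρ ↦ (13, 6)
    λ_6+ρ ↦ (5, 9)
    λ_7+ρ ↦ (3, 5)
    λ_8+ρ ↦ (3, 5)
    λ_9+ρ ↦ (13, 6)
    λ_10+ρ ↦ (20, 5)
    λ_11+ρ ↦ (20, 5)
    λ_12+ρ ↦ (3, 5)
    λ_13+ρ ↦ (5, 9)

These 13 weights hit 4 W_29-dot-orbits; sizes (4, 4, 3, 2):

[[1, 2, 5, 9], [3, 7, 8, 12], [4, 10, 11], [6, 13]]


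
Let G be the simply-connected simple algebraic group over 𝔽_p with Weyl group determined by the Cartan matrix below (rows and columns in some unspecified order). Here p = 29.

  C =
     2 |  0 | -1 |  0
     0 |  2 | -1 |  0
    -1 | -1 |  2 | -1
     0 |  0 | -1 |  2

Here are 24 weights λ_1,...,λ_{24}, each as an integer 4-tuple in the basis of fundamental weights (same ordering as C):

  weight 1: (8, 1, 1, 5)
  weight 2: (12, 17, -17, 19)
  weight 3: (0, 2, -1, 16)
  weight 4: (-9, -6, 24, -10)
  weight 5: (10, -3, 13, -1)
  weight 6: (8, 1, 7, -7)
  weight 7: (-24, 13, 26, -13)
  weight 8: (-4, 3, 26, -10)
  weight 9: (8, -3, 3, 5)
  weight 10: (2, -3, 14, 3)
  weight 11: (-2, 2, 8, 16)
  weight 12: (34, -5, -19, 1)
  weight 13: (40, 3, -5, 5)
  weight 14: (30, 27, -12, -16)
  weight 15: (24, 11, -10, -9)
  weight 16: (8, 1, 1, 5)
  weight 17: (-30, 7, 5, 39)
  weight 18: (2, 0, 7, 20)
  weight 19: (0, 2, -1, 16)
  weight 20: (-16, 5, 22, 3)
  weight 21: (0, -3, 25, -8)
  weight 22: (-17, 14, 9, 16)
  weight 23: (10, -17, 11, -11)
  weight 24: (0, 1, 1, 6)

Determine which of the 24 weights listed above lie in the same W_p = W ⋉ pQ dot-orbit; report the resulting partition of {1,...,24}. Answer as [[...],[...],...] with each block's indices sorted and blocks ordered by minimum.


Type D_4, rank 4, |W|=192; reorder rows/cols to standard.

λ_j+ρ reflected into Ā_29 (⟨·,θ^∨⟩≤29); 4-tuples as given:

  1: (9, 2, 2, 6) · 2: (3, 2, 7, 4) · 3: (1, 3, 0, 17) · 4: (8, 5, 3, 9) · 5: (11, 2, 4, 0) · 6: (9, 2, 2, 6) · 7: (11, 2, 4, 0) · 8: (1, 2, 2, 7) · 9: (9, 2, 2, 6) · 10: (3, 2, 7, 4) · 11: (1, 3, 0, 17) · 12: (3, 2, 7, 4) · 13: (11, 2, 4, 0) · 14: (1, 2, 2, 7) · 15: (8, 5, 3, 9) · 16: (9, 2, 2, 6) · 17: (11, 2, 4, 0) · 18: (1, 3, 0, 17) · 19: (1, 3, 0, 17) · 20: (11, 2, 4, 0) · 21: (1, 2, 2, 7) · 22: (3, 2, 7, 4) · 23: (3, 2, 7, 4) · 24: (1, 2, 2, 7)

Linkage partition of the 24 weights (6 classes, p=29):

[[1, 6, 9, 16], [2, 10, 12, 22, 23], [3, 11, 18, 19], [4, 15], [5, 7, 13, 17, 20], [8, 14, 21, 24]]


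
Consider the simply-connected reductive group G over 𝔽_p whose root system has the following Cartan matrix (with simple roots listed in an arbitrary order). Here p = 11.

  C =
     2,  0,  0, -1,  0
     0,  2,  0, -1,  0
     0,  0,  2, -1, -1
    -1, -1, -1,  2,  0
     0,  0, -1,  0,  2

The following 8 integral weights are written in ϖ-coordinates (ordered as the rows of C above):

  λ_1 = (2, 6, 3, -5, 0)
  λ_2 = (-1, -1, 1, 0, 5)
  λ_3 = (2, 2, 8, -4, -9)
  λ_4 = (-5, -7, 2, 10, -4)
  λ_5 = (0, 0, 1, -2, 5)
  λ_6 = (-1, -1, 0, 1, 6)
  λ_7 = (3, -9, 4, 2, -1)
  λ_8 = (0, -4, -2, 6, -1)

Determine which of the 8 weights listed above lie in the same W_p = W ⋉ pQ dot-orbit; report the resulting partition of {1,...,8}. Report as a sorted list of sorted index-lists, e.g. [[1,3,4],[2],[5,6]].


Type D_5, rank 5, |W|=1920; reorder rows/cols to standard.

Folding the 8 weights λ_j+ρ into Ā_11 (reps in the given 5-coord order):

  [1] (1, 3, 0, 3, 1);  [2] (0, 0, 1, 1, 6);  [3] (0, 0, 1, 1, 6);  [4] (1, 3, 0, 3, 1);  [5] (0, 0, 1, 1, 6);  [6] (0, 0, 1, 1, 6);  [7] (1, 3, 0, 3, 1);  [8] (1, 3, 0, 3, 1)

Linkage partition of the 8 weights (2 classes, p=11):

[[1, 4, 7, 8], [2, 3, 5, 6]]


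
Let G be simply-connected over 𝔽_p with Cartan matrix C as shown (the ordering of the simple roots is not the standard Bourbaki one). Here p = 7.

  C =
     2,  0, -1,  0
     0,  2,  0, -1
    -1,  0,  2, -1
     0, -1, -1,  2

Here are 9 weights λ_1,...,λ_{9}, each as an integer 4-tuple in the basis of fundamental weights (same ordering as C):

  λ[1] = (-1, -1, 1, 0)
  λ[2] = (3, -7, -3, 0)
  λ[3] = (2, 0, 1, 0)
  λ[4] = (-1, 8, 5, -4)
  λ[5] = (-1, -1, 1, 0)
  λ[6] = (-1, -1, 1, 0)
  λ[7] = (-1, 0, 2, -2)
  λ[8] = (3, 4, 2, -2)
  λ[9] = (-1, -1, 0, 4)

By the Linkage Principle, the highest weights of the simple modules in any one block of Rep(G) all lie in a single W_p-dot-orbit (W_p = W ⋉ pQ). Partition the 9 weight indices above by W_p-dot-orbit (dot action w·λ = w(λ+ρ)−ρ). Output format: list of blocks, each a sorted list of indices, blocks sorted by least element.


Type A_4, rank 4, |W|=120; reorder rows/cols to standard.

Folding the 9 weights λ_j+ρ into Ā_7 (reps in the given 4-coord order):

  1: (0, 0, 2, 1)
  2: (3, 1, 2, 1)
  3: (3, 1, 2, 1)
  4: (3, 1, 2, 1)
  5: (0, 0, 2, 1)
  6: (0, 0, 2, 1)
  7: (0, 0, 2, 1)
  8: (0, 0, 2, 1)
  9: (0, 0, 1, 5)

The 9 indices split into 3 linkage classes (same alcove rep ⇔ same W_7-dot-orbit):

[[1, 5, 6, 7, 8], [2, 3, 4], [9]]
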